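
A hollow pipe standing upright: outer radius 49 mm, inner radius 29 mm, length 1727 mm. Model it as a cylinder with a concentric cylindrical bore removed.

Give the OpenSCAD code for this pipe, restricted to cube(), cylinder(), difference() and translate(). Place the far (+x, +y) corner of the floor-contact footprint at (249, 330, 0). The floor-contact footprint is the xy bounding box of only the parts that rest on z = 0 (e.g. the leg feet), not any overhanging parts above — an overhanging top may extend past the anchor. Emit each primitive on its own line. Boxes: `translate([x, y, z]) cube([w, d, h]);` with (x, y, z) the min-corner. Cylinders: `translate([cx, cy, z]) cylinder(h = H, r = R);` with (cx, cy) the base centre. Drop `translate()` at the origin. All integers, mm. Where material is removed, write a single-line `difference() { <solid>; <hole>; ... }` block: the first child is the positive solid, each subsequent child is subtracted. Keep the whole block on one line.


difference() { translate([200, 281, 0]) cylinder(h = 1727, r = 49); translate([200, 281, 0]) cylinder(h = 1727, r = 29); }


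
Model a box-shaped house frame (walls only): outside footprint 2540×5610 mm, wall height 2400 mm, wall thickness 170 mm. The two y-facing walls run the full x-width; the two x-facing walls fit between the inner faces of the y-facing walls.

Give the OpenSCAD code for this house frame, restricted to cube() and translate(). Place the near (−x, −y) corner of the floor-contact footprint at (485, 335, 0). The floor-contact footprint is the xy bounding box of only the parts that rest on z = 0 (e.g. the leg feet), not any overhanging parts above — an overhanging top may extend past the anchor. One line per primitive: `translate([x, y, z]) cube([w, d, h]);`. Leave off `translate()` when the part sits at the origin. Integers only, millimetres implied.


translate([485, 335, 0]) cube([2540, 170, 2400]);
translate([485, 5775, 0]) cube([2540, 170, 2400]);
translate([485, 505, 0]) cube([170, 5270, 2400]);
translate([2855, 505, 0]) cube([170, 5270, 2400]);


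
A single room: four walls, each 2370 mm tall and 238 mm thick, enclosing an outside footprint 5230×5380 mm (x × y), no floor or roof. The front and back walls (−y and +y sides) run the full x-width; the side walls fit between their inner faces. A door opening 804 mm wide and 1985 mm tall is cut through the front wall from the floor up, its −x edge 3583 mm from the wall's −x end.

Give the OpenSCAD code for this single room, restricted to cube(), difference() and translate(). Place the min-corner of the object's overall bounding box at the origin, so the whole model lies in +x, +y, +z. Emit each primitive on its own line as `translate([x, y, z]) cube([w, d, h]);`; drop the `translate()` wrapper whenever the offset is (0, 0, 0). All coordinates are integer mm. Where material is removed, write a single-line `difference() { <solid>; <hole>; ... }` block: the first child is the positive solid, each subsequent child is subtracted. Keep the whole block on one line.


difference() { cube([5230, 238, 2370]); translate([3583, 0, 0]) cube([804, 238, 1985]); }
translate([0, 5142, 0]) cube([5230, 238, 2370]);
translate([0, 238, 0]) cube([238, 4904, 2370]);
translate([4992, 238, 0]) cube([238, 4904, 2370]);


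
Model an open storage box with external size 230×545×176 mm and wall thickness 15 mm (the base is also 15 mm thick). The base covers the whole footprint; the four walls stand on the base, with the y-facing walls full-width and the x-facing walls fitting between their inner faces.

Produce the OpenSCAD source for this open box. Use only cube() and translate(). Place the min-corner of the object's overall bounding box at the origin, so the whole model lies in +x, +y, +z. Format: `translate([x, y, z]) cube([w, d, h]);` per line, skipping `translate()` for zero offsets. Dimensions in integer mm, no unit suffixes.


cube([230, 545, 15]);
translate([0, 0, 15]) cube([230, 15, 161]);
translate([0, 530, 15]) cube([230, 15, 161]);
translate([0, 15, 15]) cube([15, 515, 161]);
translate([215, 15, 15]) cube([15, 515, 161]);


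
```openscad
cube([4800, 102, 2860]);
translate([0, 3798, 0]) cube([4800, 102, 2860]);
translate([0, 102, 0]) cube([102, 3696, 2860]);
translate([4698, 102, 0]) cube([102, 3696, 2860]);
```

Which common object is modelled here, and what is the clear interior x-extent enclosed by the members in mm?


A house (or room) frame. The interior width is 4596 mm.

Four 2860 mm walls enclosing a rectangle with no floor or roof — a room or house frame. Outside width is 4800 mm and wall thickness is 102 mm, so the interior width is 4800 − 2 × 102 = 4596 mm.


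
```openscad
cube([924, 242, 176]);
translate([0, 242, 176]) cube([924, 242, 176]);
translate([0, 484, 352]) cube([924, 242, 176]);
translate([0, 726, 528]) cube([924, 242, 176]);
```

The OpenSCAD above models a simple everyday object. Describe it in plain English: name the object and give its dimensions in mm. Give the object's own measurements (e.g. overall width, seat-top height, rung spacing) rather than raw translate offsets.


A straight staircase of 4 solid steps. Each step is 924 mm wide (x), 242 mm deep (y, the going) and 176 mm tall (the rise). The first step rests on the floor; each subsequent step sits one going further in +y and one rise higher in +z, directly behind and above the previous step with no overlap.


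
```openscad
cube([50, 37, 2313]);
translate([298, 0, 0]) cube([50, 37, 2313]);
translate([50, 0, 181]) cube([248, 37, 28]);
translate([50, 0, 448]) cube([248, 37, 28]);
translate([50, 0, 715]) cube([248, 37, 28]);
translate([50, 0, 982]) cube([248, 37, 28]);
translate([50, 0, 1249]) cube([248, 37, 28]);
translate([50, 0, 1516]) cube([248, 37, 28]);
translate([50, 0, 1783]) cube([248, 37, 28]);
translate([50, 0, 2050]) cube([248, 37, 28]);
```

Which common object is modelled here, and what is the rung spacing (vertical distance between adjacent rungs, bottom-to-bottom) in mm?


A ladder. The rung spacing is 267 mm.

Two tall 50×37 posts with 8 short bars between them — a ladder. Adjacent rungs sit at z = 181 and z = 448, so the spacing is 448 − 181 = 267 mm.


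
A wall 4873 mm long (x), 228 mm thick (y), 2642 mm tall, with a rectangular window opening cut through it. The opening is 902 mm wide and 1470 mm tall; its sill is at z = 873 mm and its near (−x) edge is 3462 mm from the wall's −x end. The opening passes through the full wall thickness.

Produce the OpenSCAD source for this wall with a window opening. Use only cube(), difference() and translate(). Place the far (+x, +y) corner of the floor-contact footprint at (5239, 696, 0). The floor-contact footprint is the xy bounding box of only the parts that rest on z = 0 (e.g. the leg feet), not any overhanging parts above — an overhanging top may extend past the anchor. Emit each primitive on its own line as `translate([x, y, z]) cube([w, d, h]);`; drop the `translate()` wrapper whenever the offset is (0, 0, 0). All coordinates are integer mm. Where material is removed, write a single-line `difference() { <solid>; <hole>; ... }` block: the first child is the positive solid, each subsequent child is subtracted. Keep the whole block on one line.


difference() { translate([366, 468, 0]) cube([4873, 228, 2642]); translate([3828, 468, 873]) cube([902, 228, 1470]); }


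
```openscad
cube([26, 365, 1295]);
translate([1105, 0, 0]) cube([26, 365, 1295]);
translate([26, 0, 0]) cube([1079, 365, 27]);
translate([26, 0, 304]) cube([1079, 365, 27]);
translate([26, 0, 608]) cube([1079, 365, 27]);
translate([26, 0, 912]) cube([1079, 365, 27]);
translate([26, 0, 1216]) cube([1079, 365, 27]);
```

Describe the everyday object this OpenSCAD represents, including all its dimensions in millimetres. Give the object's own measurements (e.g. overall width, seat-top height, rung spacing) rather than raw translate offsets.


An open bookshelf. Two side panels, each 26 mm thick, 365 mm deep and 1295 mm tall, stand 1131 mm apart (outside-to-outside). Between them sit 5 shelves, each 27 mm thick and 365 mm deep, spanning the full gap between the sides. The bottom shelf rests on the floor (its underside at z = 0) and the clear gap between one shelf's top and the next shelf's underside is 277 mm.


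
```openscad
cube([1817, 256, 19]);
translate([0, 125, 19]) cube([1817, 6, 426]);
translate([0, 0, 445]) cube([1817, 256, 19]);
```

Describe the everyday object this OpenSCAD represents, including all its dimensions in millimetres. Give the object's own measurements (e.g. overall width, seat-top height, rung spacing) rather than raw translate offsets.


An I-beam lying along x, 1817 mm long. Overall section height 464 mm. Two flanges 256 mm wide (y) and 19 mm thick, one on the floor and one at the top; a web 6 mm thick runs between them, centred on the flange width.


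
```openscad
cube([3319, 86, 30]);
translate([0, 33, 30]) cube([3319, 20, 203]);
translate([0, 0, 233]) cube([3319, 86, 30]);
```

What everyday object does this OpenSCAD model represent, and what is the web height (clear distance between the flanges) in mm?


An I-beam. The web height is 203 mm.

Two wide flanges with a thin centred web — an I-beam. Overall 263 mm minus two 30 mm flanges gives a web of 263 − 2·30 = 203 mm.


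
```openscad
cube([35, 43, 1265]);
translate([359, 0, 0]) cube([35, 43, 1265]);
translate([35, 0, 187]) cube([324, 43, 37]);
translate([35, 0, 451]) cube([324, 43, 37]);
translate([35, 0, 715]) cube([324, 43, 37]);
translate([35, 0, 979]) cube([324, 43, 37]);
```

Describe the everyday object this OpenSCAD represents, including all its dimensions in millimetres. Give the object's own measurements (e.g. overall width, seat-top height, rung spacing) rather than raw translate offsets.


A straight ladder. Two 35×43 mm vertical rails, 1265 mm tall, stand 394 mm apart (outside-to-outside) with their front faces coplanar on the −y side. 4 rungs, each 43 mm deep and 37 mm tall, span between the inner faces of the rails, front faces flush with the rails. The lowest rung's underside is at z = 187 mm and rungs are spaced 264 mm apart (underside to underside).


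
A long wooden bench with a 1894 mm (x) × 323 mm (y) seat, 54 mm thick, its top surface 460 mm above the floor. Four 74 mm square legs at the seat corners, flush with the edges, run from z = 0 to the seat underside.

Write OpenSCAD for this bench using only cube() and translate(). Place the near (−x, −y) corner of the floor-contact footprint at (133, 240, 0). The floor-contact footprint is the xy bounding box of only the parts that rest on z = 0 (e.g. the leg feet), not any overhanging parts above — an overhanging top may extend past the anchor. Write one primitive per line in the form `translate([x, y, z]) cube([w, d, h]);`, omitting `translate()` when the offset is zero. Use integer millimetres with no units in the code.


translate([133, 240, 406]) cube([1894, 323, 54]);
translate([133, 240, 0]) cube([74, 74, 406]);
translate([133, 489, 0]) cube([74, 74, 406]);
translate([1953, 240, 0]) cube([74, 74, 406]);
translate([1953, 489, 0]) cube([74, 74, 406]);


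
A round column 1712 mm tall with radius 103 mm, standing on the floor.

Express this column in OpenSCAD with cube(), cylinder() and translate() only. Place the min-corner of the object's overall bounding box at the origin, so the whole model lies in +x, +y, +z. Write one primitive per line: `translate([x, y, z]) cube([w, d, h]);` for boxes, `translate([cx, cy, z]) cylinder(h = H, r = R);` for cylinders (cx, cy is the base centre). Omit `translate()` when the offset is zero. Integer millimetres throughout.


translate([103, 103, 0]) cylinder(h = 1712, r = 103);


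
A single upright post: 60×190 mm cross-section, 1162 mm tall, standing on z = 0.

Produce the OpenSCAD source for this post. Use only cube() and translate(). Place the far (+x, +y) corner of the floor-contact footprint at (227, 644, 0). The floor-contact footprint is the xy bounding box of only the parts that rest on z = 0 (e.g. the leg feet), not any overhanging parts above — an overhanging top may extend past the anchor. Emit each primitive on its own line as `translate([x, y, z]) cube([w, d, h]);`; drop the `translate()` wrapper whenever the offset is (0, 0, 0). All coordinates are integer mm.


translate([167, 454, 0]) cube([60, 190, 1162]);


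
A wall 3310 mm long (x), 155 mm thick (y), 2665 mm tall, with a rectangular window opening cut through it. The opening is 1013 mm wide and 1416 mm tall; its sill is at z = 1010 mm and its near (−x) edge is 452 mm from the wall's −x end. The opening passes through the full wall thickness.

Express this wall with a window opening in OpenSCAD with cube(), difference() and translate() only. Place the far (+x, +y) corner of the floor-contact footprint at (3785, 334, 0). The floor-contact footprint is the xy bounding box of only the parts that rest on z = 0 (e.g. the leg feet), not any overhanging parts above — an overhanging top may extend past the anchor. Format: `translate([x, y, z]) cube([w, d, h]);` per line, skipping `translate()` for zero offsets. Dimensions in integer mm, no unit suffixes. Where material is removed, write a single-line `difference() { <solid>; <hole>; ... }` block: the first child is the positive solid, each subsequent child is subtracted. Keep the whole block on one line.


difference() { translate([475, 179, 0]) cube([3310, 155, 2665]); translate([927, 179, 1010]) cube([1013, 155, 1416]); }


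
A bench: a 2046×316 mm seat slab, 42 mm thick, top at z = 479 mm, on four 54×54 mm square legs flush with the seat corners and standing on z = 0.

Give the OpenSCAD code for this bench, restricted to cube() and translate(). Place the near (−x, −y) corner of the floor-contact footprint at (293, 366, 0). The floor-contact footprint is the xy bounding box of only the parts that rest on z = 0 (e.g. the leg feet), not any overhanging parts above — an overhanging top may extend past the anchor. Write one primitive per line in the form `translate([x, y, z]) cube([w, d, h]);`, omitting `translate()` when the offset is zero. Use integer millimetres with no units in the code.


translate([293, 366, 437]) cube([2046, 316, 42]);
translate([293, 366, 0]) cube([54, 54, 437]);
translate([293, 628, 0]) cube([54, 54, 437]);
translate([2285, 366, 0]) cube([54, 54, 437]);
translate([2285, 628, 0]) cube([54, 54, 437]);


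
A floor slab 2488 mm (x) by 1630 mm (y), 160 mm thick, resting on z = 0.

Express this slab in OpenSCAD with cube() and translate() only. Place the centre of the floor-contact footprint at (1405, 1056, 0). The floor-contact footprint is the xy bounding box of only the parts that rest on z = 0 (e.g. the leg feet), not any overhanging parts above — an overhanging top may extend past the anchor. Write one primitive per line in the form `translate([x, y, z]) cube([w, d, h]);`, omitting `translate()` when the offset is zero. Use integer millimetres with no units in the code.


translate([161, 241, 0]) cube([2488, 1630, 160]);


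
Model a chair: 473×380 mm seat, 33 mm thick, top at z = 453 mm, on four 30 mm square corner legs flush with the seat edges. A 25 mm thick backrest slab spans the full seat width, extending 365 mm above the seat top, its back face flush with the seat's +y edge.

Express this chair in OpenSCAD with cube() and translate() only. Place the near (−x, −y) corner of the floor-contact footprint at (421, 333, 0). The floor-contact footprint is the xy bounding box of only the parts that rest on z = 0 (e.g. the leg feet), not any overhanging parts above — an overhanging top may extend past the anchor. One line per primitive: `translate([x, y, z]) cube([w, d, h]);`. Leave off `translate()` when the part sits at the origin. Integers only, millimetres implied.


translate([421, 333, 420]) cube([473, 380, 33]);
translate([421, 333, 0]) cube([30, 30, 420]);
translate([864, 333, 0]) cube([30, 30, 420]);
translate([421, 683, 0]) cube([30, 30, 420]);
translate([864, 683, 0]) cube([30, 30, 420]);
translate([421, 688, 453]) cube([473, 25, 365]);


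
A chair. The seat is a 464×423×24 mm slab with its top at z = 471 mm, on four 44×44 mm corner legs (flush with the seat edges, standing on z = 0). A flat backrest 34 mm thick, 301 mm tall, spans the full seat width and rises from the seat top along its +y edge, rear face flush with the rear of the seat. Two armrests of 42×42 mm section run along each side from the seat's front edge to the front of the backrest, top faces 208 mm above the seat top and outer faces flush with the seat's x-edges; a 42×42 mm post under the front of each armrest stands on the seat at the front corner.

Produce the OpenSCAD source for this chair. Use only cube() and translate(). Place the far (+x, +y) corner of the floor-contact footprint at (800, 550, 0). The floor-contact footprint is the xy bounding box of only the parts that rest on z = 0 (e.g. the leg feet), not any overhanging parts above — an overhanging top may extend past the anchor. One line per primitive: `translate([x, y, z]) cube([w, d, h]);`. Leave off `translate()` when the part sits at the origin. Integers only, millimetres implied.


// leg_h = 471 - 24 = 447
// arm post h = 208 - 42 = 166
translate([336, 127, 447]) cube([464, 423, 24]);
translate([336, 127, 0]) cube([44, 44, 447]);
translate([756, 127, 0]) cube([44, 44, 447]);
translate([336, 506, 0]) cube([44, 44, 447]);
translate([756, 506, 0]) cube([44, 44, 447]);
translate([336, 516, 471]) cube([464, 34, 301]);
translate([336, 127, 637]) cube([42, 389, 42]);
translate([758, 127, 637]) cube([42, 389, 42]);
translate([336, 127, 471]) cube([42, 42, 166]);
translate([758, 127, 471]) cube([42, 42, 166]);


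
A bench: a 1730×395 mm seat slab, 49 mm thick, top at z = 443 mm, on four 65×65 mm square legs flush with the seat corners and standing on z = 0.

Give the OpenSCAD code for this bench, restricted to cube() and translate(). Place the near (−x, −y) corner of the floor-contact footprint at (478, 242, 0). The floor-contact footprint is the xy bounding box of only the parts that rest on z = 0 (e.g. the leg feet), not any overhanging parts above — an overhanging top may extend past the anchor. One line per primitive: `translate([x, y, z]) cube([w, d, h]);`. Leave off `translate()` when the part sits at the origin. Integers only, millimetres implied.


translate([478, 242, 394]) cube([1730, 395, 49]);
translate([478, 242, 0]) cube([65, 65, 394]);
translate([478, 572, 0]) cube([65, 65, 394]);
translate([2143, 242, 0]) cube([65, 65, 394]);
translate([2143, 572, 0]) cube([65, 65, 394]);


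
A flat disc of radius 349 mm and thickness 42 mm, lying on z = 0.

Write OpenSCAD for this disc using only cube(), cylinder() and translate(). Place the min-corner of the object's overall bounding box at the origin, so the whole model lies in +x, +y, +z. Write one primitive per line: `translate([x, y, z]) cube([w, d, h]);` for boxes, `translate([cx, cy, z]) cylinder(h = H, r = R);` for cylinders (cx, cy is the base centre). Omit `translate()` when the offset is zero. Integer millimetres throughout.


translate([349, 349, 0]) cylinder(h = 42, r = 349);


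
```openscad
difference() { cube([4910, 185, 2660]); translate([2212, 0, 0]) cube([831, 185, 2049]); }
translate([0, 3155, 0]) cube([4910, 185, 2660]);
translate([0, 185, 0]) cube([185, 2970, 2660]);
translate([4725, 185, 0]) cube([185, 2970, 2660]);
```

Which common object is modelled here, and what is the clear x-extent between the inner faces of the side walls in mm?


A single room. The interior width is 4540 mm.

Four walls enclosing a rectangle with a door in the front wall — a room. Outside width 4910 minus two 185 mm walls gives 4540 mm.


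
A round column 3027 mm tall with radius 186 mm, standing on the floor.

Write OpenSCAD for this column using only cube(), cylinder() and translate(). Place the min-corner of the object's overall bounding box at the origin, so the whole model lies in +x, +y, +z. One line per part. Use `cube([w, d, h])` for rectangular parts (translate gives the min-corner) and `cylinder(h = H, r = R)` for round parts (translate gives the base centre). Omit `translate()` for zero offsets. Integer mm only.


translate([186, 186, 0]) cylinder(h = 3027, r = 186);


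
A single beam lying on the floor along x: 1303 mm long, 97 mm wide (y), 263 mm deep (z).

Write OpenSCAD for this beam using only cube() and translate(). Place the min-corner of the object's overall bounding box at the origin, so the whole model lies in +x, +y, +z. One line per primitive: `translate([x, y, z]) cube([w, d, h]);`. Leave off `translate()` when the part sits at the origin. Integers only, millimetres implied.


cube([1303, 97, 263]);


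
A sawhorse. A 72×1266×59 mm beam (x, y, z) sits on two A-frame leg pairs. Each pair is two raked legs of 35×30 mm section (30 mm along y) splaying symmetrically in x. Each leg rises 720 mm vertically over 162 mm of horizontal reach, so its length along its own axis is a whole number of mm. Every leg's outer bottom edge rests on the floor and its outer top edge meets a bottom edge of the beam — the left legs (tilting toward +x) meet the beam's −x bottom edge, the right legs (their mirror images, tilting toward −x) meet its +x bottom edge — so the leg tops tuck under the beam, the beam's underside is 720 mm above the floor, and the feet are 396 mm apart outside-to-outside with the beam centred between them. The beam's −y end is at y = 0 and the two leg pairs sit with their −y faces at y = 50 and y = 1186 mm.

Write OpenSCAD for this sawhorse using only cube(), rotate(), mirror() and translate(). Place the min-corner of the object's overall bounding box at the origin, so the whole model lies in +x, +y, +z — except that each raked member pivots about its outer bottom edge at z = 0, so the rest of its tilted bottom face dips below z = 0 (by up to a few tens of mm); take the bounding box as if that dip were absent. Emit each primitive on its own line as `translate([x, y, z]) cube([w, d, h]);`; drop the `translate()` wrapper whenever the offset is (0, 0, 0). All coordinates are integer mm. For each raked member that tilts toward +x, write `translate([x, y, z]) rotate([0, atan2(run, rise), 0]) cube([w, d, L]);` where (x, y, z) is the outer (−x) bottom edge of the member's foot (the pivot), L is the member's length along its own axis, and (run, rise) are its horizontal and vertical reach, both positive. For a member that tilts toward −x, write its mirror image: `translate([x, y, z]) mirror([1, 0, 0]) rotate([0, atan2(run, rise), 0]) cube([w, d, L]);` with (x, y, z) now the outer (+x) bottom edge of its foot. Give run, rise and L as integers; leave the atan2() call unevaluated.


translate([162, 0, 720]) cube([72, 1266, 59]);
translate([0, 50, 0]) rotate([0, atan2(162, 720), 0]) cube([35, 30, 738]);
translate([396, 50, 0]) mirror([1, 0, 0]) rotate([0, atan2(162, 720), 0]) cube([35, 30, 738]);
translate([0, 1186, 0]) rotate([0, atan2(162, 720), 0]) cube([35, 30, 738]);
translate([396, 1186, 0]) mirror([1, 0, 0]) rotate([0, atan2(162, 720), 0]) cube([35, 30, 738]);


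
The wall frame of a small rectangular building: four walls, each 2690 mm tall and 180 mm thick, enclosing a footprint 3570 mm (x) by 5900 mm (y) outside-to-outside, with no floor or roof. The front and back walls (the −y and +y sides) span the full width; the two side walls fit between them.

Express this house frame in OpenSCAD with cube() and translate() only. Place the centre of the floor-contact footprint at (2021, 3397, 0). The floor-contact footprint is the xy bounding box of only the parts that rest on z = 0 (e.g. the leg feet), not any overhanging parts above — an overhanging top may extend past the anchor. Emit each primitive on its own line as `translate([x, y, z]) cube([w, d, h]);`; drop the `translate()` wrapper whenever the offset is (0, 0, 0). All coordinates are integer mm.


translate([236, 447, 0]) cube([3570, 180, 2690]);
translate([236, 6167, 0]) cube([3570, 180, 2690]);
translate([236, 627, 0]) cube([180, 5540, 2690]);
translate([3626, 627, 0]) cube([180, 5540, 2690]);


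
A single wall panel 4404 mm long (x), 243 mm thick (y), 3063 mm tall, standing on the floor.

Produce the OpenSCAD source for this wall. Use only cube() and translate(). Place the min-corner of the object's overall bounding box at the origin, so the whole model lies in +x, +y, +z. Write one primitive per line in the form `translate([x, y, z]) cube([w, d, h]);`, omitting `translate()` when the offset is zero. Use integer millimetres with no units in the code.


cube([4404, 243, 3063]);


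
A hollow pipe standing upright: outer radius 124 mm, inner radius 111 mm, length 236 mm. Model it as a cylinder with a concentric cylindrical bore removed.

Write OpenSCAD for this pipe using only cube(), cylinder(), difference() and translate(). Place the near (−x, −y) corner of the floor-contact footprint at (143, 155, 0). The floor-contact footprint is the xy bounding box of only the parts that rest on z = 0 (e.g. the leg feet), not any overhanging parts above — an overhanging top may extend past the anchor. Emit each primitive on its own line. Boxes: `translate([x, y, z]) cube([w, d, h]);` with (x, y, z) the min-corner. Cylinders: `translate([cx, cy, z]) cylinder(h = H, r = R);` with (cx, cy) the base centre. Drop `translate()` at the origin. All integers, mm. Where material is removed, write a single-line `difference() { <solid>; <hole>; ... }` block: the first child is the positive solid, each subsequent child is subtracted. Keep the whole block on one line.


difference() { translate([267, 279, 0]) cylinder(h = 236, r = 124); translate([267, 279, 0]) cylinder(h = 236, r = 111); }


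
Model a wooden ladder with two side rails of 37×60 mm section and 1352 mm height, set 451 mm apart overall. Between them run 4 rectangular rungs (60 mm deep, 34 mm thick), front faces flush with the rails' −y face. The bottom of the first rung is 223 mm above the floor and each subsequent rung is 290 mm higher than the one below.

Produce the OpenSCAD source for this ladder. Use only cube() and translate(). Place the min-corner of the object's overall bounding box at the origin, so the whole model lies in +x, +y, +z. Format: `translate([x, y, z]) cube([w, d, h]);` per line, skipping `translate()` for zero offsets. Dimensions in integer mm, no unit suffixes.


cube([37, 60, 1352]);
translate([414, 0, 0]) cube([37, 60, 1352]);
translate([37, 0, 223]) cube([377, 60, 34]);
translate([37, 0, 513]) cube([377, 60, 34]);
translate([37, 0, 803]) cube([377, 60, 34]);
translate([37, 0, 1093]) cube([377, 60, 34]);


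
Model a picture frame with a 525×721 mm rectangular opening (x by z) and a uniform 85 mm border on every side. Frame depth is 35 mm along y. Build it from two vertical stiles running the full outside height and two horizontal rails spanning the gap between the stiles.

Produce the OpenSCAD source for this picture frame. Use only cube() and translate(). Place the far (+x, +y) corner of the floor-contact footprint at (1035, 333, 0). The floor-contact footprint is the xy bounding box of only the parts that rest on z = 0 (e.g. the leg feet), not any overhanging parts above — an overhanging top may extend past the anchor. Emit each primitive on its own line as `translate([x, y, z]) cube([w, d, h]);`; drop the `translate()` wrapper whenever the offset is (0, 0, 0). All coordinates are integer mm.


translate([340, 298, 0]) cube([85, 35, 891]);
translate([950, 298, 0]) cube([85, 35, 891]);
translate([425, 298, 0]) cube([525, 35, 85]);
translate([425, 298, 806]) cube([525, 35, 85]);


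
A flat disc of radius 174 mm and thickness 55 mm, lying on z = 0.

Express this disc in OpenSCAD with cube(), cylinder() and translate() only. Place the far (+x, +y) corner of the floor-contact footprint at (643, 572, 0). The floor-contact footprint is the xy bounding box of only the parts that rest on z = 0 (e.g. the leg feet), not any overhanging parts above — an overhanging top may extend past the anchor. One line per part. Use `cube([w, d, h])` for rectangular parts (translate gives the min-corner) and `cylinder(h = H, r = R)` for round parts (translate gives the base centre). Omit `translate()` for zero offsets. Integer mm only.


translate([469, 398, 0]) cylinder(h = 55, r = 174);


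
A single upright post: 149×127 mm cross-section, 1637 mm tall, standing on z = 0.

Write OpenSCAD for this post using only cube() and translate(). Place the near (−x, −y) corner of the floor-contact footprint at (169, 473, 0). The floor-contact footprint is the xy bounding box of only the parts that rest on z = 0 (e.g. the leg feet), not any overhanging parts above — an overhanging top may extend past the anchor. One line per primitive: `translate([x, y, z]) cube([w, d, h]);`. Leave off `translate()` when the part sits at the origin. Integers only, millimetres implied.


translate([169, 473, 0]) cube([149, 127, 1637]);


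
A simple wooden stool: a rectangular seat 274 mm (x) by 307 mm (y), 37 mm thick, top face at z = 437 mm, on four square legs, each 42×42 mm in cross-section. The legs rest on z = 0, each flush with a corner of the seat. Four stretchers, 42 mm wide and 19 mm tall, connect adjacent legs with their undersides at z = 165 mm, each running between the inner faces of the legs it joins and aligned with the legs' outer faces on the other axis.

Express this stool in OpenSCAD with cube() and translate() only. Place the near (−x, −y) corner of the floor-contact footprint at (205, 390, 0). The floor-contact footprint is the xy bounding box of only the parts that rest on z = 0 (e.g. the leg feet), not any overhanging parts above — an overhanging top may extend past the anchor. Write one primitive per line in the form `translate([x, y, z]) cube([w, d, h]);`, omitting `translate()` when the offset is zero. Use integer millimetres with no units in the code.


// leg_h = 437 - 37 = 400
// stretcher span = 274 - 2*42 = 190
translate([205, 390, 400]) cube([274, 307, 37]);
translate([205, 390, 0]) cube([42, 42, 400]);
translate([437, 390, 0]) cube([42, 42, 400]);
translate([205, 655, 0]) cube([42, 42, 400]);
translate([437, 655, 0]) cube([42, 42, 400]);
translate([247, 390, 165]) cube([190, 42, 19]);
translate([247, 655, 165]) cube([190, 42, 19]);
translate([205, 432, 165]) cube([42, 223, 19]);
translate([437, 432, 165]) cube([42, 223, 19]);


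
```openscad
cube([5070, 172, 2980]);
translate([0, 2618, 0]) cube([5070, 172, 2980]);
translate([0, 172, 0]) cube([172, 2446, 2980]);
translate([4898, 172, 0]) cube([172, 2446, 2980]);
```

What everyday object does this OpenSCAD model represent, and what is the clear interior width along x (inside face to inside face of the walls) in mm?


A house (or room) frame. The interior width is 4726 mm.

Four 2980 mm walls enclosing a rectangle with no floor or roof — a room or house frame. Outside width is 5070 mm and wall thickness is 172 mm, so the interior width is 5070 − 2 × 172 = 4726 mm.


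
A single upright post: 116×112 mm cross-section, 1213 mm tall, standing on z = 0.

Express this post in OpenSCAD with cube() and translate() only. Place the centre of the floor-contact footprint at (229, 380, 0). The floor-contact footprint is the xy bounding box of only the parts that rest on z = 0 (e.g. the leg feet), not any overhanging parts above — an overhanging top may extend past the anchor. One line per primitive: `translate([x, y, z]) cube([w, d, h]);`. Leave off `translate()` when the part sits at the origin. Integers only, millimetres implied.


translate([171, 324, 0]) cube([116, 112, 1213]);


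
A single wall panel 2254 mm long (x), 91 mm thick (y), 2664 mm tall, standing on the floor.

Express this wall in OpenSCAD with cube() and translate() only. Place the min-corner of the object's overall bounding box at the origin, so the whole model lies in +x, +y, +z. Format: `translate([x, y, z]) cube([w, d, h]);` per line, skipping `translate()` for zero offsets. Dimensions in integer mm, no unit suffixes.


cube([2254, 91, 2664]);


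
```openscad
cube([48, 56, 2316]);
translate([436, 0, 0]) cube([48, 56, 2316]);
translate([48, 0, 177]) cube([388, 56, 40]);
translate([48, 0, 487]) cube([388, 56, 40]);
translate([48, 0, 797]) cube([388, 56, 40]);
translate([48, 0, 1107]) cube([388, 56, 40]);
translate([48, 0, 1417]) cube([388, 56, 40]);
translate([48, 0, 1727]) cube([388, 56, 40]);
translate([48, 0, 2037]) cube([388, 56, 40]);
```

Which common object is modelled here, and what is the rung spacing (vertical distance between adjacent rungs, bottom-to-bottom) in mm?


A ladder. The rung spacing is 310 mm.

Two tall 48×56 posts with 7 short bars between them — a ladder. Adjacent rungs sit at z = 177 and z = 487, so the spacing is 487 − 177 = 310 mm.


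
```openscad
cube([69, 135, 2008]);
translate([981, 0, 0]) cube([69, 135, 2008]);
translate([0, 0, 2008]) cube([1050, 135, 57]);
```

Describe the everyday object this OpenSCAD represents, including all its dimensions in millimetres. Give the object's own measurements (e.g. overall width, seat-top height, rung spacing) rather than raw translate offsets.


A door frame. The clear opening is 912 mm wide and 2008 mm high. Two 69 mm wide jambs, 135 mm deep, stand either side of the opening from the floor to the top of the opening. A 57 mm thick head sits across the top of both jambs, spanning the full outside width of the frame.


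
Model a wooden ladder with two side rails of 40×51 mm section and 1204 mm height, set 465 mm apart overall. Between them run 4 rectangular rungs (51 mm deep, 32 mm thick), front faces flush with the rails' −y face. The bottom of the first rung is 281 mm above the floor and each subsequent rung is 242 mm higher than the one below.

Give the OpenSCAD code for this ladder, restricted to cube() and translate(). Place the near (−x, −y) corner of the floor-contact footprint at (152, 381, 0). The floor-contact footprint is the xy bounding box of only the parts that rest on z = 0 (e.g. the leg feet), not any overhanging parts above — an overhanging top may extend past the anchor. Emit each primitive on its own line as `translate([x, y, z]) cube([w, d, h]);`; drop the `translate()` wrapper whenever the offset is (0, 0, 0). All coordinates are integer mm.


translate([152, 381, 0]) cube([40, 51, 1204]);
translate([577, 381, 0]) cube([40, 51, 1204]);
translate([192, 381, 281]) cube([385, 51, 32]);
translate([192, 381, 523]) cube([385, 51, 32]);
translate([192, 381, 765]) cube([385, 51, 32]);
translate([192, 381, 1007]) cube([385, 51, 32]);


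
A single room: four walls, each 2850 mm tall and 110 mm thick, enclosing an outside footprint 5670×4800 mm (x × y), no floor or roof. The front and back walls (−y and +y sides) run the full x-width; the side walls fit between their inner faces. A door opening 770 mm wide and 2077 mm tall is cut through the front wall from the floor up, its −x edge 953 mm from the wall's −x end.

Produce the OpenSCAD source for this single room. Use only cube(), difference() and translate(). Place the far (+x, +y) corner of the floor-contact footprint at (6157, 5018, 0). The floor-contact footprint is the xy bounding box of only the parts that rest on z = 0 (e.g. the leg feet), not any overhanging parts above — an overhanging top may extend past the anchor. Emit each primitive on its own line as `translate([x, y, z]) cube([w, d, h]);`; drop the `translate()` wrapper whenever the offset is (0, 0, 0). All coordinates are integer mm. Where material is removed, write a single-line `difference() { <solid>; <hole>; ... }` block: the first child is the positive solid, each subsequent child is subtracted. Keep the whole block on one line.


difference() { translate([487, 218, 0]) cube([5670, 110, 2850]); translate([1440, 218, 0]) cube([770, 110, 2077]); }
translate([487, 4908, 0]) cube([5670, 110, 2850]);
translate([487, 328, 0]) cube([110, 4580, 2850]);
translate([6047, 328, 0]) cube([110, 4580, 2850]);


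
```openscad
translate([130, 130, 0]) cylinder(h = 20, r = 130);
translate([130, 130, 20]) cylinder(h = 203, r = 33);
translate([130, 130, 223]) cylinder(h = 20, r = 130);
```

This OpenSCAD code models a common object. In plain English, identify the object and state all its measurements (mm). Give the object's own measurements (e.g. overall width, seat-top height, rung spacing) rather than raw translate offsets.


A spool: two coaxial disc flanges of radius 130 mm and thickness 20 mm, joined by a core cylinder of radius 33 mm and height 203 mm. The lower flange rests on z = 0 and the three cylinders share a vertical axis.


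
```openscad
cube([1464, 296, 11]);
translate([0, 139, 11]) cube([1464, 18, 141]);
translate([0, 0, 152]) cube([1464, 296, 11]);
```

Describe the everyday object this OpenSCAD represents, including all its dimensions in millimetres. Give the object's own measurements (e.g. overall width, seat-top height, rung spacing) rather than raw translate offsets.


An I-beam lying along x, 1464 mm long. Overall section height 163 mm. Two flanges 296 mm wide (y) and 11 mm thick, one on the floor and one at the top; a web 18 mm thick runs between them, centred on the flange width.


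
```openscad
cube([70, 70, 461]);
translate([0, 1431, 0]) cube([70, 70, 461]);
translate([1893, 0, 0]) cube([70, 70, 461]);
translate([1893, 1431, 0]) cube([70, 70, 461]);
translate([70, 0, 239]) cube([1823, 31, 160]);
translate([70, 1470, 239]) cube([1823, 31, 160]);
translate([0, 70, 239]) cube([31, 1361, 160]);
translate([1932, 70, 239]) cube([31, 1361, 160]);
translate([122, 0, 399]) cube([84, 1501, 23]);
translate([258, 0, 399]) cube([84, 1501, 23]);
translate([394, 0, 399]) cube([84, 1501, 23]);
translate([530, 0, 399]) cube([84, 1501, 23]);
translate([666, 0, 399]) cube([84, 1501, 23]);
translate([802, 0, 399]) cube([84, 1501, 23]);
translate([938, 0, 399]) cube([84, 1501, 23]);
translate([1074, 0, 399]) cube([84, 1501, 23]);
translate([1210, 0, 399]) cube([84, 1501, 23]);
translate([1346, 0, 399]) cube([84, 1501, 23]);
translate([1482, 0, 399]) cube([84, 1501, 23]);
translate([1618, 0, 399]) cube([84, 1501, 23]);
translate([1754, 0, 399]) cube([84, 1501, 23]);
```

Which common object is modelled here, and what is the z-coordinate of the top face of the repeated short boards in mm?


A bed frame. The slat-top height is 422 mm.

Four posts, four rails, and a row of slats — a bed frame. Slats sit on the rails at z = 239 + 160 = 399; with slat thickness 23, the top is 422 mm.


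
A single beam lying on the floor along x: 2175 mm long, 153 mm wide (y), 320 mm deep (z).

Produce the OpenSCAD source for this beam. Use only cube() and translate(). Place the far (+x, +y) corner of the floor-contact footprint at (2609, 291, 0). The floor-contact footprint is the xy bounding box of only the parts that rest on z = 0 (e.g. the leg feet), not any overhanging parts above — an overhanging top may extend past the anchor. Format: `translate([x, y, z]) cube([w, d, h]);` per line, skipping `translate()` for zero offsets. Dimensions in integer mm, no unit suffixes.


translate([434, 138, 0]) cube([2175, 153, 320]);


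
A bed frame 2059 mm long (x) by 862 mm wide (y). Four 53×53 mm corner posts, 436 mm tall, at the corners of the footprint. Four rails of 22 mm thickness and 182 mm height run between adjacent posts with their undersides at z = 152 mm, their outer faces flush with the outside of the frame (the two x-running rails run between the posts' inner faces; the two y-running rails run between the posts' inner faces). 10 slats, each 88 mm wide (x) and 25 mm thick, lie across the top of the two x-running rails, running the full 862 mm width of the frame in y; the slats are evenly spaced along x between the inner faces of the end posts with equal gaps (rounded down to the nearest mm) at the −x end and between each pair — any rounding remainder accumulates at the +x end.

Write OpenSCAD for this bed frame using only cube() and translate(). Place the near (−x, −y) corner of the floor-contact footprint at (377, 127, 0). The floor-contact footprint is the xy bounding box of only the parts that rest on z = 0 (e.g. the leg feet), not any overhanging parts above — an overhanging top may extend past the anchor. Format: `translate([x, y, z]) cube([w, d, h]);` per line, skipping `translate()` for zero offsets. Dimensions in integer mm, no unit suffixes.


translate([377, 127, 0]) cube([53, 53, 436]);
translate([377, 936, 0]) cube([53, 53, 436]);
translate([2383, 127, 0]) cube([53, 53, 436]);
translate([2383, 936, 0]) cube([53, 53, 436]);
translate([430, 127, 152]) cube([1953, 22, 182]);
translate([430, 967, 152]) cube([1953, 22, 182]);
translate([377, 180, 152]) cube([22, 756, 182]);
translate([2414, 180, 152]) cube([22, 756, 182]);
translate([527, 127, 334]) cube([88, 862, 25]);
translate([712, 127, 334]) cube([88, 862, 25]);
translate([897, 127, 334]) cube([88, 862, 25]);
translate([1082, 127, 334]) cube([88, 862, 25]);
translate([1267, 127, 334]) cube([88, 862, 25]);
translate([1452, 127, 334]) cube([88, 862, 25]);
translate([1637, 127, 334]) cube([88, 862, 25]);
translate([1822, 127, 334]) cube([88, 862, 25]);
translate([2007, 127, 334]) cube([88, 862, 25]);
translate([2192, 127, 334]) cube([88, 862, 25]);
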